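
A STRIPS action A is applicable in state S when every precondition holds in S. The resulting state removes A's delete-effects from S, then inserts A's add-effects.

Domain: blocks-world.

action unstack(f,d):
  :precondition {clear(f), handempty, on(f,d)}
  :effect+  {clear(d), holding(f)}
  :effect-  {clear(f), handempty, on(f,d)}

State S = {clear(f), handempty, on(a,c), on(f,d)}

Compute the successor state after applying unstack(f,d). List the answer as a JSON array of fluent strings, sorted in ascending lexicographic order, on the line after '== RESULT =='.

Compute (S \ del) ∪ add:
  pre ⊆ S: {clear(f), handempty, on(f,d)} ⊆ S  — applicable
  S \ del = {on(a,c)}
  ∪ add   = {clear(d), holding(f), on(a,c)}

== RESULT ==
["clear(d)", "holding(f)", "on(a,c)"]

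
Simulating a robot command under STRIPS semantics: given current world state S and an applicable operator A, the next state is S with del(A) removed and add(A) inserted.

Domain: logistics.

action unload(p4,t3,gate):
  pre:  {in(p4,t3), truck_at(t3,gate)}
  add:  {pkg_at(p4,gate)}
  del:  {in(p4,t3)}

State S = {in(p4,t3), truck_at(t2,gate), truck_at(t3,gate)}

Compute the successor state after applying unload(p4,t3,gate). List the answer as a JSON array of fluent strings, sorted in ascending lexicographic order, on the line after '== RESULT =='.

Progress:
  pre ⊆ S: {in(p4,t3), truck_at(t3,gate)} ⊆ S  — applicable
  S \ del = {truck_at(t2,gate), truck_at(t3,gate)}
  ∪ add   = {pkg_at(p4,gate), truck_at(t2,gate), truck_at(t3,gate)}

== RESULT ==
["pkg_at(p4,gate)", "truck_at(t2,gate)", "truck_at(t3,gate)"]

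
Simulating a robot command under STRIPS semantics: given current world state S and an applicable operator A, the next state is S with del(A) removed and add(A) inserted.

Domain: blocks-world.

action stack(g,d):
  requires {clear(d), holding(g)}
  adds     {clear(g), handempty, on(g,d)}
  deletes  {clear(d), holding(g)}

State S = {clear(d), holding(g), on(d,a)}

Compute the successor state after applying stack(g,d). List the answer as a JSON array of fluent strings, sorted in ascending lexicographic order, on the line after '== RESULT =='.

Progress:
  pre ⊆ S: {clear(d), holding(g)} ⊆ S  — applicable
  S \ del = {on(d,a)}
  ∪ add   = {clear(g), handempty, on(d,a), on(g,d)}

== RESULT ==
["clear(g)", "handempty", "on(d,a)", "on(g,d)"]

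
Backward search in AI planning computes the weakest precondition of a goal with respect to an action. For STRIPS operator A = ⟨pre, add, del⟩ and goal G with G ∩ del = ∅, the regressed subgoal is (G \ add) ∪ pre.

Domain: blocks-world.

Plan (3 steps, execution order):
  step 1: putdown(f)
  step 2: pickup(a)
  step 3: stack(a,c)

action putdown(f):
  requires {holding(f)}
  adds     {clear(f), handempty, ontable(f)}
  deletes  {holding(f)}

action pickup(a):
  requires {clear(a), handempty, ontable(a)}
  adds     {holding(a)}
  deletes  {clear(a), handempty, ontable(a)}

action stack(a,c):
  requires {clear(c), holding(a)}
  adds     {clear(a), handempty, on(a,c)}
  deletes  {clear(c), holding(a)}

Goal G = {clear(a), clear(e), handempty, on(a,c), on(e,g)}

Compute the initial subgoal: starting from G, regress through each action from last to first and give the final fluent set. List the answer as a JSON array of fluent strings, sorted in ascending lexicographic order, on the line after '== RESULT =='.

Regress step by step:
  through step 3 (stack(a,c)): drop {clear(a), handempty, on(a,c)}, keep {clear(e), on(e,g)}, require {clear(c), holding(a)}
    → {clear(c), clear(e), holding(a), on(e,g)}
  through step 2 (pickup(a)): drop {holding(a)}, keep {clear(c), clear(e), on(e,g)}, require {clear(a), handempty, ontable(a)}
    → {clear(a), clear(c), clear(e), handempty, on(e,g), ontable(a)}
  through step 1 (putdown(f)): drop {handempty}, keep {clear(a), clear(c), clear(e), on(e,g), ontable(a)}, require {holding(f)}
    → {clear(a), clear(c), clear(e), holding(f), on(e,g), ontable(a)}

== RESULT ==
["clear(a)", "clear(c)", "clear(e)", "holding(f)", "on(e,g)", "ontable(a)"]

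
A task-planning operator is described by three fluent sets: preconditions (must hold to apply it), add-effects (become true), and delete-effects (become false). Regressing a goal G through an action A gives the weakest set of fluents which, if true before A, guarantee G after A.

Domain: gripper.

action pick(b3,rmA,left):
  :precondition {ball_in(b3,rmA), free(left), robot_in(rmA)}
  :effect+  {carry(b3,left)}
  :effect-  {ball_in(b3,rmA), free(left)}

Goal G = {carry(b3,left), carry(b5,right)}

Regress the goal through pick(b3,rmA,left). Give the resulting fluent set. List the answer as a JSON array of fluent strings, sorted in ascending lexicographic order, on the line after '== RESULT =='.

Regress:
  G ∩ del = {}  (empty — regression defined)
  G \ add = {carry(b3,left), carry(b5,right)} \ {carry(b3,left)} = {carry(b5,right)}
  ∪ pre   = {carry(b5,right)} ∪ {ball_in(b3,rmA), free(left), robot_in(rmA)}
          = {ball_in(b3,rmA), carry(b5,right), free(left), robot_in(rmA)}

== RESULT ==
["ball_in(b3,rmA)", "carry(b5,right)", "free(left)", "robot_in(rmA)"]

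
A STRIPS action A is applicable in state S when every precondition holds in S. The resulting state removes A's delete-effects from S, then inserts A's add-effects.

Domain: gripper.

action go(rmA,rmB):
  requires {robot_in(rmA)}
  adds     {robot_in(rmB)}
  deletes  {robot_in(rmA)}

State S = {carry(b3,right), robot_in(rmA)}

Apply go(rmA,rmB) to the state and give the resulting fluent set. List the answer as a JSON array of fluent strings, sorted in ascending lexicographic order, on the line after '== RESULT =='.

Progress:
  pre ⊆ S: {robot_in(rmA)} ⊆ S  — applicable
  S \ del = {carry(b3,right)}
  ∪ add   = {carry(b3,right), robot_in(rmB)}

== RESULT ==
["carry(b3,right)", "robot_in(rmB)"]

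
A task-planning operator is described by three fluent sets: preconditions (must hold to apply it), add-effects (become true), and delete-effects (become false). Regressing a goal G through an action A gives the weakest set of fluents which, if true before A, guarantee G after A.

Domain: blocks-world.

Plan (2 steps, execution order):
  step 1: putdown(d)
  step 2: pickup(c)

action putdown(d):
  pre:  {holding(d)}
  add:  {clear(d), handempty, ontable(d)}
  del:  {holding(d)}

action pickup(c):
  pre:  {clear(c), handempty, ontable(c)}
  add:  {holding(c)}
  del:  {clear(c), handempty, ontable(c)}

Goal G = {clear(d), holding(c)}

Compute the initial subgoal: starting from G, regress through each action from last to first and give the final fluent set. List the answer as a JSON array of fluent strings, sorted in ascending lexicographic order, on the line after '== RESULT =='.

Work backward from the goal:
  through step 2 (pickup(c)): drop {holding(c)}, keep {clear(d)}, require {clear(c), handempty, ontable(c)}
    → {clear(c), clear(d), handempty, ontable(c)}
  through step 1 (putdown(d)): drop {clear(d), handempty}, keep {clear(c), ontable(c)}, require {holding(d)}
    → {clear(c), holding(d), ontable(c)}

== RESULT ==
["clear(c)", "holding(d)", "ontable(c)"]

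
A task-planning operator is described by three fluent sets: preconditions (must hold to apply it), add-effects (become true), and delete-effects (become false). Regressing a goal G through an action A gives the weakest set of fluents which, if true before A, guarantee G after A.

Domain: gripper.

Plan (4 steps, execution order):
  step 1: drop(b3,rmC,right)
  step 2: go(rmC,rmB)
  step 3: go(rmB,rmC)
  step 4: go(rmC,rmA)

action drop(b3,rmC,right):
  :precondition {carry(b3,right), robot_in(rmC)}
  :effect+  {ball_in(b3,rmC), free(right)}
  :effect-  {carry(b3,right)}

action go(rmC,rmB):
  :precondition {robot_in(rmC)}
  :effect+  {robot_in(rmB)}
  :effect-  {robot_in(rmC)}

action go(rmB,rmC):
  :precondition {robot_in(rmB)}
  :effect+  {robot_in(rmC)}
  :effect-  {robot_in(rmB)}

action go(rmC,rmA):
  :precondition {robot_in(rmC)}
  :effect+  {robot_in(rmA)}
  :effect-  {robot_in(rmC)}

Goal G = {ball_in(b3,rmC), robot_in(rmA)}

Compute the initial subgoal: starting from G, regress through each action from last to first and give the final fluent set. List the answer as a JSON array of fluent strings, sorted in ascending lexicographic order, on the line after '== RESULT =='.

Regress step by step:
  through step 4 (go(rmC,rmA)): drop {robot_in(rmA)}, keep {ball_in(b3,rmC)}, require {robot_in(rmC)}
    → {ball_in(b3,rmC), robot_in(rmC)}
  through step 3 (go(rmB,rmC)): drop {robot_in(rmC)}, keep {ball_in(b3,rmC)}, require {robot_in(rmB)}
    → {ball_in(b3,rmC), robot_in(rmB)}
  through step 2 (go(rmC,rmB)): drop {robot_in(rmB)}, keep {ball_in(b3,rmC)}, require {robot_in(rmC)}
    → {ball_in(b3,rmC), robot_in(rmC)}
  through step 1 (drop(b3,rmC,right)): drop {ball_in(b3,rmC)}, keep {robot_in(rmC)}, require {carry(b3,right), robot_in(rmC)}
    → {carry(b3,right), robot_in(rmC)}

== RESULT ==
["carry(b3,right)", "robot_in(rmC)"]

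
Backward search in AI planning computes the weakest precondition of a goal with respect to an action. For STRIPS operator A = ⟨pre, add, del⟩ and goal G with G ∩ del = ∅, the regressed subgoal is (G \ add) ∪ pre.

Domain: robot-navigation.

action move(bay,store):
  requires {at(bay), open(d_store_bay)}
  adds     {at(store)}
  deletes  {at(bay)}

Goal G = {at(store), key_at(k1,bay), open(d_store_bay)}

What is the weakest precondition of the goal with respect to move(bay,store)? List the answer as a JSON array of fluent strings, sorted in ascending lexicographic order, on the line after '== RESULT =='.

Compute (G \ add) ∪ pre:
  G ∩ del = {}  (empty — regression defined)
  G \ add = {at(store), key_at(k1,bay), open(d_store_bay)} \ {at(store)} = {key_at(k1,bay), open(d_store_bay)}
  ∪ pre   = {key_at(k1,bay), open(d_store_bay)} ∪ {at(bay), open(d_store_bay)}
          = {at(bay), key_at(k1,bay), open(d_store_bay)}

== RESULT ==
["at(bay)", "key_at(k1,bay)", "open(d_store_bay)"]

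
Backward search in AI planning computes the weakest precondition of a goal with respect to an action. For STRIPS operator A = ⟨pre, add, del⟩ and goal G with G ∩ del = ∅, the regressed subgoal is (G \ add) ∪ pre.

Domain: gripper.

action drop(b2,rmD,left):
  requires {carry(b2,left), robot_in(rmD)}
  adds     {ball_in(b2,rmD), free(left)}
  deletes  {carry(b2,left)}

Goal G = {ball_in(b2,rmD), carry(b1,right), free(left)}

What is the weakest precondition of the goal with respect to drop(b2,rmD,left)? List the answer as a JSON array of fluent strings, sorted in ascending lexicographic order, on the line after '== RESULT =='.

Regress:
  G ∩ del = {}  (empty — regression defined)
  G \ add = {ball_in(b2,rmD), carry(b1,right), free(left)} \ {ball_in(b2,rmD), free(left)} = {carry(b1,right)}
  ∪ pre   = {carry(b1,right)} ∪ {carry(b2,left), robot_in(rmD)}
          = {carry(b1,right), carry(b2,left), robot_in(rmD)}

== RESULT ==
["carry(b1,right)", "carry(b2,left)", "robot_in(rmD)"]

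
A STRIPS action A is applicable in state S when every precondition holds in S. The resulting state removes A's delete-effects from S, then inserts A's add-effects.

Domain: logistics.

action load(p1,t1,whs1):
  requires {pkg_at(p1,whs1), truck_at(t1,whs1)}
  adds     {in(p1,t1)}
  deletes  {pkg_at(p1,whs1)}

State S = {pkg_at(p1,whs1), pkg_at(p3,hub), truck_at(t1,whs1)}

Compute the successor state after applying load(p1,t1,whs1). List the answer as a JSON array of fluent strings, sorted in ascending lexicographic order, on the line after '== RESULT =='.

Progress:
  pre ⊆ S: {pkg_at(p1,whs1), truck_at(t1,whs1)} ⊆ S  — applicable
  S \ del = {pkg_at(p3,hub), truck_at(t1,whs1)}
  ∪ add   = {in(p1,t1), pkg_at(p3,hub), truck_at(t1,whs1)}

== RESULT ==
["in(p1,t1)", "pkg_at(p3,hub)", "truck_at(t1,whs1)"]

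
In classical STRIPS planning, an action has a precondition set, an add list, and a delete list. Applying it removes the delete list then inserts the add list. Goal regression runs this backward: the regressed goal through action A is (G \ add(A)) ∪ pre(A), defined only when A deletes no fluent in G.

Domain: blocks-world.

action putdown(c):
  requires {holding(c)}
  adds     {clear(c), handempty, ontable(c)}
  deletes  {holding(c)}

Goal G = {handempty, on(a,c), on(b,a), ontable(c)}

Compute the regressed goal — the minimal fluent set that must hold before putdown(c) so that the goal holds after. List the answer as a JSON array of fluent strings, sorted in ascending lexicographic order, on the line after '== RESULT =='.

Regress:
  G ∩ del = {}  (empty — regression defined)
  G \ add = {handempty, on(a,c), on(b,a), ontable(c)} \ {clear(c), handempty, ontable(c)} = {on(a,c), on(b,a)}
  ∪ pre   = {on(a,c), on(b,a)} ∪ {holding(c)}
          = {holding(c), on(a,c), on(b,a)}

== RESULT ==
["holding(c)", "on(a,c)", "on(b,a)"]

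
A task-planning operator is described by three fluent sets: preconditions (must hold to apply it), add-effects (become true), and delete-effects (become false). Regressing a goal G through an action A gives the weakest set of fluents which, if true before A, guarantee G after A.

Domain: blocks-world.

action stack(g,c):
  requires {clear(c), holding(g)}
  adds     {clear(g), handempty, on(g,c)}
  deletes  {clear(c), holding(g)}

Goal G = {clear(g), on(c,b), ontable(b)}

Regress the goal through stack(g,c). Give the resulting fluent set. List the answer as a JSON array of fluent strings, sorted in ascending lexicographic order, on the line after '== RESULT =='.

Regress:
  G ∩ del = {}  (empty — regression defined)
  G \ add = {clear(g), on(c,b), ontable(b)} \ {clear(g), handempty, on(g,c)} = {on(c,b), ontable(b)}
  ∪ pre   = {on(c,b), ontable(b)} ∪ {clear(c), holding(g)}
          = {clear(c), holding(g), on(c,b), ontable(b)}

== RESULT ==
["clear(c)", "holding(g)", "on(c,b)", "ontable(b)"]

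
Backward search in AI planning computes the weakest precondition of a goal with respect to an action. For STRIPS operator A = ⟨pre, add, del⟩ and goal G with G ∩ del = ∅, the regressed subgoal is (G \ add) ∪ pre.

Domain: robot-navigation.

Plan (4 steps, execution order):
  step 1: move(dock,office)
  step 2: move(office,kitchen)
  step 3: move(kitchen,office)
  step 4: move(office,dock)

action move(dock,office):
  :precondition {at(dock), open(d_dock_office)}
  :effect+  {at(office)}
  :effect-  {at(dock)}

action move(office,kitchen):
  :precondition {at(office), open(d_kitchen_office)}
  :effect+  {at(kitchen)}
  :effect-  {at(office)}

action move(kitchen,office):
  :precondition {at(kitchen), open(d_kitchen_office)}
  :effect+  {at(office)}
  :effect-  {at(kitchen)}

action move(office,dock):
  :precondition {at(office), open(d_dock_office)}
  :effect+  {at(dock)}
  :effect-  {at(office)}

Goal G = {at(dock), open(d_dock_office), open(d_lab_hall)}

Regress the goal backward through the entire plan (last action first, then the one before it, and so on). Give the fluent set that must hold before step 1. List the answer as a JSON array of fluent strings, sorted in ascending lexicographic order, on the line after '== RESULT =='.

Regress step by step:
  through step 4 (move(office,dock)): drop {at(dock)}, keep {open(d_dock_office), open(d_lab_hall)}, require {at(office), open(d_dock_office)}
    → {at(office), open(d_dock_office), open(d_lab_hall)}
  through step 3 (move(kitchen,office)): drop {at(office)}, keep {open(d_dock_office), open(d_lab_hall)}, require {at(kitchen), open(d_kitchen_office)}
    → {at(kitchen), open(d_dock_office), open(d_kitchen_office), open(d_lab_hall)}
  through step 2 (move(office,kitchen)): drop {at(kitchen)}, keep {open(d_dock_office), open(d_kitchen_office), open(d_lab_hall)}, require {at(office), open(d_kitchen_office)}
    → {at(office), open(d_dock_office), open(d_kitchen_office), open(d_lab_hall)}
  through step 1 (move(dock,office)): drop {at(office)}, keep {open(d_dock_office), open(d_kitchen_office), open(d_lab_hall)}, require {at(dock), open(d_dock_office)}
    → {at(dock), open(d_dock_office), open(d_kitchen_office), open(d_lab_hall)}

== RESULT ==
["at(dock)", "open(d_dock_office)", "open(d_kitchen_office)", "open(d_lab_hall)"]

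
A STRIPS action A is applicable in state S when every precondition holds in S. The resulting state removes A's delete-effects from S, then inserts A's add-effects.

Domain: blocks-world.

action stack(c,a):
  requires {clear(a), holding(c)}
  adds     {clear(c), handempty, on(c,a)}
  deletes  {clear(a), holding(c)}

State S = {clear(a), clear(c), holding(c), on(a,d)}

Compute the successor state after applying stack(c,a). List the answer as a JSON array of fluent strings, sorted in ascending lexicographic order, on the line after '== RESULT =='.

Compute (S \ del) ∪ add:
  pre ⊆ S: {clear(a), holding(c)} ⊆ S  — applicable
  S \ del = {clear(c), on(a,d)}
  ∪ add   = {clear(c), handempty, on(a,d), on(c,a)}

== RESULT ==
["clear(c)", "handempty", "on(a,d)", "on(c,a)"]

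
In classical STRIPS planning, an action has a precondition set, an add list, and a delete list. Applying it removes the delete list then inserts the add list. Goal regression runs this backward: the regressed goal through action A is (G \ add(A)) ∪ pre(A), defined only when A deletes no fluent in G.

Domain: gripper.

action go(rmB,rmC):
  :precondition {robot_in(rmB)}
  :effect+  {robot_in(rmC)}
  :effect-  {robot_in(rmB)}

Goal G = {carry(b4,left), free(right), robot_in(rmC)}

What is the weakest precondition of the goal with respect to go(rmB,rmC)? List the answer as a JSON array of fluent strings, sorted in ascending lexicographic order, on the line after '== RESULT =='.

Regress:
  G ∩ del = {}  (empty — regression defined)
  G \ add = {carry(b4,left), free(right), robot_in(rmC)} \ {robot_in(rmC)} = {carry(b4,left), free(right)}
  ∪ pre   = {carry(b4,left), free(right)} ∪ {robot_in(rmB)}
          = {carry(b4,left), free(right), robot_in(rmB)}

== RESULT ==
["carry(b4,left)", "free(right)", "robot_in(rmB)"]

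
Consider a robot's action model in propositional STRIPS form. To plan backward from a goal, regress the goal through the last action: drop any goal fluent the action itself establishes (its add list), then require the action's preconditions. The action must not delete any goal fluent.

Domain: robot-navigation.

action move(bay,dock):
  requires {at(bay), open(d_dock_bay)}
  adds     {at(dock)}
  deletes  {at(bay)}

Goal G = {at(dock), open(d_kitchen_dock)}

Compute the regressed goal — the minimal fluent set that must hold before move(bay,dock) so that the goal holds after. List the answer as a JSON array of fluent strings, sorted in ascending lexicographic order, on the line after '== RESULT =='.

Regress:
  G ∩ del = {}  (empty — regression defined)
  G \ add = {at(dock), open(d_kitchen_dock)} \ {at(dock)} = {open(d_kitchen_dock)}
  ∪ pre   = {open(d_kitchen_dock)} ∪ {at(bay), open(d_dock_bay)}
          = {at(bay), open(d_dock_bay), open(d_kitchen_dock)}

== RESULT ==
["at(bay)", "open(d_dock_bay)", "open(d_kitchen_dock)"]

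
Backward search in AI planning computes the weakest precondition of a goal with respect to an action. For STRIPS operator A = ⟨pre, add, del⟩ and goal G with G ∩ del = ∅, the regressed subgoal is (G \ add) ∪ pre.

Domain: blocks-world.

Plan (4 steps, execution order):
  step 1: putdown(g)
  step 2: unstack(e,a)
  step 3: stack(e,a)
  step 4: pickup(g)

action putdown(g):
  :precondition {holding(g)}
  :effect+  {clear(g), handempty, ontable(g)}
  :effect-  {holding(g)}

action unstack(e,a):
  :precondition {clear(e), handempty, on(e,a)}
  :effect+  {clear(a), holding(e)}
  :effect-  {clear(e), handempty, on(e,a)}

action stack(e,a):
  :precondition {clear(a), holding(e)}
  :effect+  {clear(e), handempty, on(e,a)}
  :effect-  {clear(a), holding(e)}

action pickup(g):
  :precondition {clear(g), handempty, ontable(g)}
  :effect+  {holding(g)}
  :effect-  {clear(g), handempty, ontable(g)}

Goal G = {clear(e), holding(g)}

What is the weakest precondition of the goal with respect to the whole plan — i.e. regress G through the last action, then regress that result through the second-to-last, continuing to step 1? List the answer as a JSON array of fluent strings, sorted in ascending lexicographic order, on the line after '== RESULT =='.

Work backward from the goal:
  through step 4 (pickup(g)): drop {holding(g)}, keep {clear(e)}, require {clear(g), handempty, ontable(g)}
    → {clear(e), clear(g), handempty, ontable(g)}
  through step 3 (stack(e,a)): drop {clear(e), handempty}, keep {clear(g), ontable(g)}, require {clear(a), holding(e)}
    → {clear(a), clear(g), holding(e), ontable(g)}
  through step 2 (unstack(e,a)): drop {clear(a), holding(e)}, keep {clear(g), ontable(g)}, require {clear(e), handempty, on(e,a)}
    → {clear(e), clear(g), handempty, on(e,a), ontable(g)}
  through step 1 (putdown(g)): drop {clear(g), handempty, ontable(g)}, keep {clear(e), on(e,a)}, require {holding(g)}
    → {clear(e), holding(g), on(e,a)}

== RESULT ==
["clear(e)", "holding(g)", "on(e,a)"]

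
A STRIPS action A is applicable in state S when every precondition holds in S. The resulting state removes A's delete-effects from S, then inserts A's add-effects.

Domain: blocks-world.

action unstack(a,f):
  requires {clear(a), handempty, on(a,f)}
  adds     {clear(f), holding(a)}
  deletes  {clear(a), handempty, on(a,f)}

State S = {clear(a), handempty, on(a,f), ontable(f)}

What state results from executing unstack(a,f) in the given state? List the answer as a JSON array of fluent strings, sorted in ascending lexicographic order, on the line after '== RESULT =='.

Progress:
  pre ⊆ S: {clear(a), handempty, on(a,f)} ⊆ S  — applicable
  S \ del = {ontable(f)}
  ∪ add   = {clear(f), holding(a), ontable(f)}

== RESULT ==
["clear(f)", "holding(a)", "ontable(f)"]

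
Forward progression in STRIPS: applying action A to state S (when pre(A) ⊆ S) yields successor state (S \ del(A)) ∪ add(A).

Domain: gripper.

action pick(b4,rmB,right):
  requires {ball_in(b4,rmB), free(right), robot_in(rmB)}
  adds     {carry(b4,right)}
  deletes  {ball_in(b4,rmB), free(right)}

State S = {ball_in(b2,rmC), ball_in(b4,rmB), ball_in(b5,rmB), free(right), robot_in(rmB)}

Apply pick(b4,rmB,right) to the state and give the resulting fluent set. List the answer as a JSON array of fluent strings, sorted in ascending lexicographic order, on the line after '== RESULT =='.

Compute (S \ del) ∪ add:
  pre ⊆ S: {ball_in(b4,rmB), free(right), robot_in(rmB)} ⊆ S  — applicable
  S \ del = {ball_in(b2,rmC), ball_in(b5,rmB), robot_in(rmB)}
  ∪ add   = {ball_in(b2,rmC), ball_in(b5,rmB), carry(b4,right), robot_in(rmB)}

== RESULT ==
["ball_in(b2,rmC)", "ball_in(b5,rmB)", "carry(b4,right)", "robot_in(rmB)"]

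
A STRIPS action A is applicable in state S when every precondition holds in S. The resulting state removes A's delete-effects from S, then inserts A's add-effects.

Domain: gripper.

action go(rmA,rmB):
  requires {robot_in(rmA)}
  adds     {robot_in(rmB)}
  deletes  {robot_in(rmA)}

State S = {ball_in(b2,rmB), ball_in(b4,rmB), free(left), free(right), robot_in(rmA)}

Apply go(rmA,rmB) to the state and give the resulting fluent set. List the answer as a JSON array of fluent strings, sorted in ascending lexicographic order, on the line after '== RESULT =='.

Progress:
  pre ⊆ S: {robot_in(rmA)} ⊆ S  — applicable
  S \ del = {ball_in(b2,rmB), ball_in(b4,rmB), free(left), free(right)}
  ∪ add   = {ball_in(b2,rmB), ball_in(b4,rmB), free(left), free(right), robot_in(rmB)}

== RESULT ==
["ball_in(b2,rmB)", "ball_in(b4,rmB)", "free(left)", "free(right)", "robot_in(rmB)"]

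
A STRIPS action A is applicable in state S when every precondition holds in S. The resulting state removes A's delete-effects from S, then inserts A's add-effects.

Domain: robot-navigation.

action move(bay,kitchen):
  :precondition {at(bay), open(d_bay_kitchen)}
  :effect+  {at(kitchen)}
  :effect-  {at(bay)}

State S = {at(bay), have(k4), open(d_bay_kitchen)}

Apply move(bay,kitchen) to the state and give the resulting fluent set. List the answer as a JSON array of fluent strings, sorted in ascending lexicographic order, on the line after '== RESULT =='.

Progress:
  pre ⊆ S: {at(bay), open(d_bay_kitchen)} ⊆ S  — applicable
  S \ del = {have(k4), open(d_bay_kitchen)}
  ∪ add   = {at(kitchen), have(k4), open(d_bay_kitchen)}

== RESULT ==
["at(kitchen)", "have(k4)", "open(d_bay_kitchen)"]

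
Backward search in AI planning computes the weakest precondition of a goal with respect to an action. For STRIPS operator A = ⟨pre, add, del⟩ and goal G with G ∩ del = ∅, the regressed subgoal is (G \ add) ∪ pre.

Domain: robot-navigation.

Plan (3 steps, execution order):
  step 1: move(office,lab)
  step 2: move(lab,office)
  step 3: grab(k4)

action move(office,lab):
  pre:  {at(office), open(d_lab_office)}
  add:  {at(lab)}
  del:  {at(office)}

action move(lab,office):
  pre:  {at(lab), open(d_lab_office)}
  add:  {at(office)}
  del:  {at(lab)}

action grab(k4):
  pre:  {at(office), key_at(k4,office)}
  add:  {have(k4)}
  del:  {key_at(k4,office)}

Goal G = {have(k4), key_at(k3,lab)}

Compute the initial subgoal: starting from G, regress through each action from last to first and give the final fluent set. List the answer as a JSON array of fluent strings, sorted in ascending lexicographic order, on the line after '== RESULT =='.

Regress step by step:
  through step 3 (grab(k4)): drop {have(k4)}, keep {key_at(k3,lab)}, require {at(office), key_at(k4,office)}
    → {at(office), key_at(k3,lab), key_at(k4,office)}
  through step 2 (move(lab,office)): drop {at(office)}, keep {key_at(k3,lab), key_at(k4,office)}, require {at(lab), open(d_lab_office)}
    → {at(lab), key_at(k3,lab), key_at(k4,office), open(d_lab_office)}
  through step 1 (move(office,lab)): drop {at(lab)}, keep {key_at(k3,lab), key_at(k4,office), open(d_lab_office)}, require {at(office), open(d_lab_office)}
    → {at(office), key_at(k3,lab), key_at(k4,office), open(d_lab_office)}

== RESULT ==
["at(office)", "key_at(k3,lab)", "key_at(k4,office)", "open(d_lab_office)"]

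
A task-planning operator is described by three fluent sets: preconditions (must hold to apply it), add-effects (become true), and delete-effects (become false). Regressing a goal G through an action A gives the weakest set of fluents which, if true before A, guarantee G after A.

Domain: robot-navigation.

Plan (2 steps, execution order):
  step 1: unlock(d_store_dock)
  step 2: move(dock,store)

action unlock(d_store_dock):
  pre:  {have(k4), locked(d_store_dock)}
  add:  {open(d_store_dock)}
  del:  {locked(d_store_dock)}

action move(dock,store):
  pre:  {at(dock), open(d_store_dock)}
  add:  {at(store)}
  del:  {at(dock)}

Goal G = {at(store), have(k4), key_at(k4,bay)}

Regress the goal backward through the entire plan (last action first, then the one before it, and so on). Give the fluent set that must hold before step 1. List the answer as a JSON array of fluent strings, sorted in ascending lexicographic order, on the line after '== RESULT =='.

Regress step by step:
  through step 2 (move(dock,store)): drop {at(store)}, keep {have(k4), key_at(k4,bay)}, require {at(dock), open(d_store_dock)}
    → {at(dock), have(k4), key_at(k4,bay), open(d_store_dock)}
  through step 1 (unlock(d_store_dock)): drop {open(d_store_dock)}, keep {at(dock), have(k4), key_at(k4,bay)}, require {have(k4), locked(d_store_dock)}
    → {at(dock), have(k4), key_at(k4,bay), locked(d_store_dock)}

== RESULT ==
["at(dock)", "have(k4)", "key_at(k4,bay)", "locked(d_store_dock)"]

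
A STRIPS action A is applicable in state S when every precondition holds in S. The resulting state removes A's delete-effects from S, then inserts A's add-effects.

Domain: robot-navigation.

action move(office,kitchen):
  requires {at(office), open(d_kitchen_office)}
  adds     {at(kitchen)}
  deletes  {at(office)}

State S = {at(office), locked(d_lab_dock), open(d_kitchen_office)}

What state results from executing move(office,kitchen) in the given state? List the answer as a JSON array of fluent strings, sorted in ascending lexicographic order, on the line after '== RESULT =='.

Progress:
  pre ⊆ S: {at(office), open(d_kitchen_office)} ⊆ S  — applicable
  S \ del = {locked(d_lab_dock), open(d_kitchen_office)}
  ∪ add   = {at(kitchen), locked(d_lab_dock), open(d_kitchen_office)}

== RESULT ==
["at(kitchen)", "locked(d_lab_dock)", "open(d_kitchen_office)"]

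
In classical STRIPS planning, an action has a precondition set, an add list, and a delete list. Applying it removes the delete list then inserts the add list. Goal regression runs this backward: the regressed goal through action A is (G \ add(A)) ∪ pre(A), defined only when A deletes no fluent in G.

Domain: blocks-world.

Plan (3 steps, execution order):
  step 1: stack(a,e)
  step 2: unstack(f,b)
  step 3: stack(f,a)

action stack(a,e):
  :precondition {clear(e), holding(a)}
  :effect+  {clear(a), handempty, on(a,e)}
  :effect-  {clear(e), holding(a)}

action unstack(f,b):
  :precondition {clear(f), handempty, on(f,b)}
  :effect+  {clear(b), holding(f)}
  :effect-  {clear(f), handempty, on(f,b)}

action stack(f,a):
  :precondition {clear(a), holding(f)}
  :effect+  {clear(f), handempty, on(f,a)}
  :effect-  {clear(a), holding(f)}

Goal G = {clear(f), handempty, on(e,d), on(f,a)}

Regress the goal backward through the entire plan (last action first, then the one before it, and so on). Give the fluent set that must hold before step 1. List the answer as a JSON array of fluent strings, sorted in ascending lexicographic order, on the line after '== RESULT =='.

Work backward from the goal:
  through step 3 (stack(f,a)): drop {clear(f), handempty, on(f,a)}, keep {on(e,d)}, require {clear(a), holding(f)}
    → {clear(a), holding(f), on(e,d)}
  through step 2 (unstack(f,b)): drop {holding(f)}, keep {clear(a), on(e,d)}, require {clear(f), handempty, on(f,b)}
    → {clear(a), clear(f), handempty, on(e,d), on(f,b)}
  through step 1 (stack(a,e)): drop {clear(a), handempty}, keep {clear(f), on(e,d), on(f,b)}, require {clear(e), holding(a)}
    → {clear(e), clear(f), holding(a), on(e,d), on(f,b)}

== RESULT ==
["clear(e)", "clear(f)", "holding(a)", "on(e,d)", "on(f,b)"]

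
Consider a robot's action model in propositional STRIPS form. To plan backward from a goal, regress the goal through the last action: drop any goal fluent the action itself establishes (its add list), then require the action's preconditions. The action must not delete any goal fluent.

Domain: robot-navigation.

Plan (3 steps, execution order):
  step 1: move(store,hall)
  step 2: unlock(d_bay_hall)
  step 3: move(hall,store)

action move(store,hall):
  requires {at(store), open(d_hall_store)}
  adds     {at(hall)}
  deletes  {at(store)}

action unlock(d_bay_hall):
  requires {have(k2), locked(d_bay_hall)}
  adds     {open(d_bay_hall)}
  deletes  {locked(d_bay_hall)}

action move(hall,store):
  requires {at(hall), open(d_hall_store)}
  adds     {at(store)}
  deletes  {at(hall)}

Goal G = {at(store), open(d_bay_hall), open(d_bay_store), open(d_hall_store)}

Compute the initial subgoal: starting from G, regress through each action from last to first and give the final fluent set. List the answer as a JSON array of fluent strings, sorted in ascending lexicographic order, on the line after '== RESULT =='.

Regress step by step:
  through step 3 (move(hall,store)): drop {at(store)}, keep {open(d_bay_hall), open(d_bay_store), open(d_hall_store)}, require {at(hall), open(d_hall_store)}
    → {at(hall), open(d_bay_hall), open(d_bay_store), open(d_hall_store)}
  through step 2 (unlock(d_bay_hall)): drop {open(d_bay_hall)}, keep {at(hall), open(d_bay_store), open(d_hall_store)}, require {have(k2), locked(d_bay_hall)}
    → {at(hall), have(k2), locked(d_bay_hall), open(d_bay_store), open(d_hall_store)}
  through step 1 (move(store,hall)): drop {at(hall)}, keep {have(k2), locked(d_bay_hall), open(d_bay_store), open(d_hall_store)}, require {at(store), open(d_hall_store)}
    → {at(store), have(k2), locked(d_bay_hall), open(d_bay_store), open(d_hall_store)}

== RESULT ==
["at(store)", "have(k2)", "locked(d_bay_hall)", "open(d_bay_store)", "open(d_hall_store)"]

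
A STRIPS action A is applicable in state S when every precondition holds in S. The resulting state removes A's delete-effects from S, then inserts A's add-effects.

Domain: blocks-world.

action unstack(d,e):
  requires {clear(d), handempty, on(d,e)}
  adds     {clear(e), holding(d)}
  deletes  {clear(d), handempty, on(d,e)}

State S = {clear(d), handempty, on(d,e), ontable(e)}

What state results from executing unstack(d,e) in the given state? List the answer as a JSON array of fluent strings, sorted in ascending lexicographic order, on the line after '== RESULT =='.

Progress:
  pre ⊆ S: {clear(d), handempty, on(d,e)} ⊆ S  — applicable
  S \ del = {ontable(e)}
  ∪ add   = {clear(e), holding(d), ontable(e)}

== RESULT ==
["clear(e)", "holding(d)", "ontable(e)"]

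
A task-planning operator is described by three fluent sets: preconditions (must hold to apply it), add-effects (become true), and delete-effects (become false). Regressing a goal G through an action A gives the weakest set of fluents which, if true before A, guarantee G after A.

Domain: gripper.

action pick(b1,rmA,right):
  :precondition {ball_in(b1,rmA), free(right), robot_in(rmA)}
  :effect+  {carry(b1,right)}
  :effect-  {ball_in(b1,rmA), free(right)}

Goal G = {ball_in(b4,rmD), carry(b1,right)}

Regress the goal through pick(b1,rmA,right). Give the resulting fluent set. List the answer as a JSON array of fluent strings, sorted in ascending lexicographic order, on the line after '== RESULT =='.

Regress:
  G ∩ del = {}  (empty — regression defined)
  G \ add = {ball_in(b4,rmD), carry(b1,right)} \ {carry(b1,right)} = {ball_in(b4,rmD)}
  ∪ pre   = {ball_in(b4,rmD)} ∪ {ball_in(b1,rmA), free(right), robot_in(rmA)}
          = {ball_in(b1,rmA), ball_in(b4,rmD), free(right), robot_in(rmA)}

== RESULT ==
["ball_in(b1,rmA)", "ball_in(b4,rmD)", "free(right)", "robot_in(rmA)"]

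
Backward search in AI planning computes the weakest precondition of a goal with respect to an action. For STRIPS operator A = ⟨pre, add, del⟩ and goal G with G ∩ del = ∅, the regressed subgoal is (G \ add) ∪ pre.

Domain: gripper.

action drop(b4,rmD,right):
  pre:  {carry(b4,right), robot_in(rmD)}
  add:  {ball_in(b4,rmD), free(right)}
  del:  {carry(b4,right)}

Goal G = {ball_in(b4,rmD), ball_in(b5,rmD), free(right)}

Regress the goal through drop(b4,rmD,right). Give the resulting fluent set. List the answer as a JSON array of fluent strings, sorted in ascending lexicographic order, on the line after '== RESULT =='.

Compute (G \ add) ∪ pre:
  G ∩ del = {}  (empty — regression defined)
  G \ add = {ball_in(b4,rmD), ball_in(b5,rmD), free(right)} \ {ball_in(b4,rmD), free(right)} = {ball_in(b5,rmD)}
  ∪ pre   = {ball_in(b5,rmD)} ∪ {carry(b4,right), robot_in(rmD)}
          = {ball_in(b5,rmD), carry(b4,right), robot_in(rmD)}

== RESULT ==
["ball_in(b5,rmD)", "carry(b4,right)", "robot_in(rmD)"]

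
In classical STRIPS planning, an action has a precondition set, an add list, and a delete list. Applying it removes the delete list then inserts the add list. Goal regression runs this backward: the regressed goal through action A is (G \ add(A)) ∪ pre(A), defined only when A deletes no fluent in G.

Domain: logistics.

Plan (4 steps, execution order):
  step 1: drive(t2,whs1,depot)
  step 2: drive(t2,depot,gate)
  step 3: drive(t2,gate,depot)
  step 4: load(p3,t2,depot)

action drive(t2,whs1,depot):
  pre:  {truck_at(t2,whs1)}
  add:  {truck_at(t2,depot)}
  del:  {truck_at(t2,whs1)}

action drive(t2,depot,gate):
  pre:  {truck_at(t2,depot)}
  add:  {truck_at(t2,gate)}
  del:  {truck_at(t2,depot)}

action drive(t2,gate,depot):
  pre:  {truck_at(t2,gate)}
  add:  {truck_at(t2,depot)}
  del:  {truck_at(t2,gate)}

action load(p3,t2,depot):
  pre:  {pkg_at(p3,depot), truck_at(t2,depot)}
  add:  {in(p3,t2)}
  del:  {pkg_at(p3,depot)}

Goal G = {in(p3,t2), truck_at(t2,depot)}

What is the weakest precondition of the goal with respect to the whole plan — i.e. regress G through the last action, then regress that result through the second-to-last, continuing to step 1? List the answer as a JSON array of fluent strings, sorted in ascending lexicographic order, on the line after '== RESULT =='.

Work backward from the goal:
  through step 4 (load(p3,t2,depot)): drop {in(p3,t2)}, keep {truck_at(t2,depot)}, require {pkg_at(p3,depot), truck_at(t2,depot)}
    → {pkg_at(p3,depot), truck_at(t2,depot)}
  through step 3 (drive(t2,gate,depot)): drop {truck_at(t2,depot)}, keep {pkg_at(p3,depot)}, require {truck_at(t2,gate)}
    → {pkg_at(p3,depot), truck_at(t2,gate)}
  through step 2 (drive(t2,depot,gate)): drop {truck_at(t2,gate)}, keep {pkg_at(p3,depot)}, require {truck_at(t2,depot)}
    → {pkg_at(p3,depot), truck_at(t2,depot)}
  through step 1 (drive(t2,whs1,depot)): drop {truck_at(t2,depot)}, keep {pkg_at(p3,depot)}, require {truck_at(t2,whs1)}
    → {pkg_at(p3,depot), truck_at(t2,whs1)}

== RESULT ==
["pkg_at(p3,depot)", "truck_at(t2,whs1)"]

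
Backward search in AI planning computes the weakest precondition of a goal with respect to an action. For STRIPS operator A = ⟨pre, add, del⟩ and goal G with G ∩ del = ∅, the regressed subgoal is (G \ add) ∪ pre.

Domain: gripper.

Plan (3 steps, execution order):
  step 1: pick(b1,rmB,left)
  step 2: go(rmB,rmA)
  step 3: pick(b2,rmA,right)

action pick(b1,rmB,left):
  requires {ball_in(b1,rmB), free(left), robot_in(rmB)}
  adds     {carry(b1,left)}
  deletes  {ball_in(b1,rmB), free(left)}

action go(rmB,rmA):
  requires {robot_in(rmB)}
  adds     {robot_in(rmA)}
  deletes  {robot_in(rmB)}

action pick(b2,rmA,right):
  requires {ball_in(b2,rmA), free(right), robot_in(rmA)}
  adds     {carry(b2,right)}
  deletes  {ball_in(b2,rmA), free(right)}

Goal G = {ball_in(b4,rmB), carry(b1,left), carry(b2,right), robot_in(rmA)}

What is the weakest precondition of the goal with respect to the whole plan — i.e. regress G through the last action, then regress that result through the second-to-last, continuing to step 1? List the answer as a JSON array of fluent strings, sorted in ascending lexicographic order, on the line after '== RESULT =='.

Work backward from the goal:
  through step 3 (pick(b2,rmA,right)): drop {carry(b2,right)}, keep {ball_in(b4,rmB), carry(b1,left), robot_in(rmA)}, require {ball_in(b2,rmA), free(right), robot_in(rmA)}
    → {ball_in(b2,rmA), ball_in(b4,rmB), carry(b1,left), free(right), robot_in(rmA)}
  through step 2 (go(rmB,rmA)): drop {robot_in(rmA)}, keep {ball_in(b2,rmA), ball_in(b4,rmB), carry(b1,left), free(right)}, require {robot_in(rmB)}
    → {ball_in(b2,rmA), ball_in(b4,rmB), carry(b1,left), free(right), robot_in(rmB)}
  through step 1 (pick(b1,rmB,left)): drop {carry(b1,left)}, keep {ball_in(b2,rmA), ball_in(b4,rmB), free(right), robot_in(rmB)}, require {ball_in(b1,rmB), free(left), robot_in(rmB)}
    → {ball_in(b1,rmB), ball_in(b2,rmA), ball_in(b4,rmB), free(left), free(right), robot_in(rmB)}

== RESULT ==
["ball_in(b1,rmB)", "ball_in(b2,rmA)", "ball_in(b4,rmB)", "free(left)", "free(right)", "robot_in(rmB)"]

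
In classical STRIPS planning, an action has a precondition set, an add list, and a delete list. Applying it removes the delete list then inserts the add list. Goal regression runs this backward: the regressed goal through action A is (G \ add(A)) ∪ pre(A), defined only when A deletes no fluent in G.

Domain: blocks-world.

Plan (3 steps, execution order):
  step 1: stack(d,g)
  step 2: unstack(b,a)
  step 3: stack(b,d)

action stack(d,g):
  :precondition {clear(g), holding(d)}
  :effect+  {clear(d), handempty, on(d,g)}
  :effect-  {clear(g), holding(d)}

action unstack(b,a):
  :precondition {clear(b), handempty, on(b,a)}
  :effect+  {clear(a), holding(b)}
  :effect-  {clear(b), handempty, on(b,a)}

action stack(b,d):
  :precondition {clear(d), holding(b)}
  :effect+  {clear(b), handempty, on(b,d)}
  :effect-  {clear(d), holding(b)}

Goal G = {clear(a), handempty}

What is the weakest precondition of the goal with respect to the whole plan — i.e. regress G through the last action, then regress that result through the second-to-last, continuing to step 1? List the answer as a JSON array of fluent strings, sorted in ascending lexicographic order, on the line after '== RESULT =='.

Regress step by step:
  through step 3 (stack(b,d)): drop {handempty}, keep {clear(a)}, require {clear(d), holding(b)}
    → {clear(a), clear(d), holding(b)}
  through step 2 (unstack(b,a)): drop {clear(a), holding(b)}, keep {clear(d)}, require {clear(b), handempty, on(b,a)}
    → {clear(b), clear(d), handempty, on(b,a)}
  through step 1 (stack(d,g)): drop {clear(d), handempty}, keep {clear(b), on(b,a)}, require {clear(g), holding(d)}
    → {clear(b), clear(g), holding(d), on(b,a)}

== RESULT ==
["clear(b)", "clear(g)", "holding(d)", "on(b,a)"]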